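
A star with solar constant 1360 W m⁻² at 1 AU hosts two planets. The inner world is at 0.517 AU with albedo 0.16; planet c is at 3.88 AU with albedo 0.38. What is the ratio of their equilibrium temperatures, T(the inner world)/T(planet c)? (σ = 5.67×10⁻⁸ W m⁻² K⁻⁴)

T_eq = [S₀(1−A)/(4σd²)]^(1/4), so T ∝ (1−A)^(1/4) / √d.
T₁ = [1360×0.84/(4×5.67×10⁻⁸×0.517²)]^(1/4) = 370.51 K.
T₂ = [1360×0.62/(4×5.67×10⁻⁸×3.88²)]^(1/4) = 125.36 K.

T₁/T₂ ≈ 2.956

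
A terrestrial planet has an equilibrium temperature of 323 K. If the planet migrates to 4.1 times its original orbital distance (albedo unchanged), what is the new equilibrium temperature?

T_eq ≈ 160 K

T_eq ∝ L^(1/4) · d^(−1/2).
T′ = 323 / 4.1^(1/2) = 160 K.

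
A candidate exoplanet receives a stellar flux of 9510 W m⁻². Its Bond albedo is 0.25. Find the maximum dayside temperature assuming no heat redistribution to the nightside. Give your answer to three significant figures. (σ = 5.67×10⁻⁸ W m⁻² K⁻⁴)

With no redistribution each surface element balances locally: S(1−A) = σT⁴.
T = [9510 × 0.75 / 5.67×10⁻⁸]^(1/4) = (1.26×10¹¹)^(1/4) = 596 K.

T_ss ≈ 596 K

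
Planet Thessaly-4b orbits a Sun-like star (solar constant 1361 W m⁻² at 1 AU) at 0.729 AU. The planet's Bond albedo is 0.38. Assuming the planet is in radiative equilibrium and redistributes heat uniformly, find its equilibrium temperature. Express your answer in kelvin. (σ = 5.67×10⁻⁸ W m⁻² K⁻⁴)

Flux at 0.729 AU: S = 1361/0.729² = 2560 W m⁻².
Energy balance: absorbed = emitted ⇒ πR²·S(1−A) = 4πR²·σT_eq⁴, so T_eq⁴ = S(1−A)/(4σ).
T_eq = [2560 × 0.62 / (4 × 5.67×10⁻⁸)]^(1/4) = (7.00×10⁹)^(1/4) = 289 K.

T_eq ≈ 289 K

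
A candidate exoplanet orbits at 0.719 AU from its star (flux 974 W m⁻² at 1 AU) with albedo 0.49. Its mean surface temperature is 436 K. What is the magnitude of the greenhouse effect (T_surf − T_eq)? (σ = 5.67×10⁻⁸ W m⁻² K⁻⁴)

ΔT ≈ 180.9 K

S = 974/0.719² = 1884 W m⁻².
T_eq = [S(1−A)/(4σ)]^(1/4) = [1884×0.51/(4×5.67×10⁻⁸)]^(1/4) = 255.1 K.
ΔT = T_surf − T_eq = 436 − 255.1.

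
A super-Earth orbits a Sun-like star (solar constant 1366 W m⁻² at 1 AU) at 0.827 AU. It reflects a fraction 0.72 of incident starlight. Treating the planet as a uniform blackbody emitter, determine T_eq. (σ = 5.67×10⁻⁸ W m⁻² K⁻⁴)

T_eq ≈ 223 K

Flux at 0.827 AU: S = 1366/0.827² = 2000 W m⁻².
Energy balance: absorbed = emitted ⇒ πR²·S(1−A) = 4πR²·σT_eq⁴, so T_eq⁴ = S(1−A)/(4σ).
T_eq = [2000 × 0.28 / (4 × 5.67×10⁻⁸)]^(1/4) = (2.47×10⁹)^(1/4) = 223 K.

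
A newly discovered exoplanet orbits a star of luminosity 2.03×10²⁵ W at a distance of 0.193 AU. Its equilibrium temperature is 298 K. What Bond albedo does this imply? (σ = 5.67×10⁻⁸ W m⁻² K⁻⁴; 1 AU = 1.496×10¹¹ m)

A ≈ 0.08

d = 0.193 AU = 2.89×10¹⁰ m.
Flux: S = L/(4πd²) = 2.03×10²⁵/(4π×(2.89×10¹⁰)²) = 1940 W m⁻².
From T_eq⁴ = S(1−A)/(4σ): 1−A = 4σT_eq⁴/S.
1−A = 4 × 5.67×10⁻⁸ × (298)⁴ / 1940 = 0.923.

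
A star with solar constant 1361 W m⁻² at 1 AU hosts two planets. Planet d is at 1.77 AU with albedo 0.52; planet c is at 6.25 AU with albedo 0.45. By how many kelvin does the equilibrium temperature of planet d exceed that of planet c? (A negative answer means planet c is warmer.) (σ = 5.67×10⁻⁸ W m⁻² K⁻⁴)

ΔT ≈ 78.3 K

T_eq = [S₀(1−A)/(4σd²)]^(1/4), so T ∝ (1−A)^(1/4) / √d.
T₁ = [1361×0.48/(4×5.67×10⁻⁸×1.77²)]^(1/4) = 174.13 K.
T₂ = [1361×0.55/(4×5.67×10⁻⁸×6.25²)]^(1/4) = 95.87 K.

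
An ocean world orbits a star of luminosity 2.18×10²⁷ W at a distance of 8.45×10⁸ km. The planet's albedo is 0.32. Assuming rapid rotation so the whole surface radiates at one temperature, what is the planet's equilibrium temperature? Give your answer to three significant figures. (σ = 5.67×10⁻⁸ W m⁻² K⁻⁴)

T_eq ≈ 164 K

d = 8.45×10⁸ km = 8.45×10¹¹ m.
Flux: S = L/(4πd²) = 2.18×10²⁷/(4π×(8.45×10¹¹)²) = 243 W m⁻².
Energy balance: absorbed = emitted ⇒ πR²·S(1−A) = 4πR²·σT_eq⁴, so T_eq⁴ = S(1−A)/(4σ).
T_eq = [243 × 0.68 / (4 × 5.67×10⁻⁸)]^(1/4) = (7.28×10⁸)^(1/4) = 164 K.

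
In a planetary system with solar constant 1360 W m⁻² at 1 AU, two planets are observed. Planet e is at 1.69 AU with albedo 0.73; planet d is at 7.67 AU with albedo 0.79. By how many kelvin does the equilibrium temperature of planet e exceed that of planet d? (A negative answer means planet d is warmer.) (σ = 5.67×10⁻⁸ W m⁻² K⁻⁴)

ΔT ≈ 86.3 K

T_eq = [S₀(1−A)/(4σd²)]^(1/4), so T ∝ (1−A)^(1/4) / √d.
T₁ = [1360×0.27/(4×5.67×10⁻⁸×1.69²)]^(1/4) = 154.30 K.
T₂ = [1360×0.21/(4×5.67×10⁻⁸×7.67²)]^(1/4) = 68.02 K.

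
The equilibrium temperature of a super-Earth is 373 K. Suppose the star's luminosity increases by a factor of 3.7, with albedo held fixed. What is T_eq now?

T_eq ∝ L^(1/4) · d^(−1/2).
T′ = 373 × 3.7^(1/4) = 517 K.

T_eq ≈ 517 K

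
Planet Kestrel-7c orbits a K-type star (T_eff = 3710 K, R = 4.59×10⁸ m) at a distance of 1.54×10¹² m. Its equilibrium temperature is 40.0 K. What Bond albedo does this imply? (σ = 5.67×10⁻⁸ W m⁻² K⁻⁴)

L = 4πR_⋆²σT_⋆⁴ = 4π(4.59×10⁸)² × 5.67×10⁻⁸ × (3710)⁴ = 2.84×10²⁵ W.
S = L/(4πd²) = 0.954 W m⁻².
From T_eq⁴ = S(1−A)/(4σ): 1−A = 4σT_eq⁴/S.
1−A = 4 × 5.67×10⁻⁸ × (40.0)⁴ / 0.954 = 0.608.

A ≈ 0.39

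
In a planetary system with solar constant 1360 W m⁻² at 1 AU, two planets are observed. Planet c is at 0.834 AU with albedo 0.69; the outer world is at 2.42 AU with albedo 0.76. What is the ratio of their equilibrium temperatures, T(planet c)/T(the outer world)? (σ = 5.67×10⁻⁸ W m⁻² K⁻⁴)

T₁/T₂ ≈ 1.816

T_eq = [S₀(1−A)/(4σd²)]^(1/4), so T ∝ (1−A)^(1/4) / √d.
T₁ = [1360×0.31/(4×5.67×10⁻⁸×0.834²)]^(1/4) = 227.37 K.
T₂ = [1360×0.24/(4×5.67×10⁻⁸×2.42²)]^(1/4) = 125.20 K.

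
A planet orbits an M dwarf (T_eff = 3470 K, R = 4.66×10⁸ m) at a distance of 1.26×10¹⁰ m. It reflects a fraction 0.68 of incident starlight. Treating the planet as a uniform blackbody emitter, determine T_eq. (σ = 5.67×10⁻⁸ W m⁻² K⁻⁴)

L = 4πR_⋆²σT_⋆⁴ = 4π(4.66×10⁸)² × 5.67×10⁻⁸ × (3470)⁴ = 2.24×10²⁵ W.
S = L/(4πd²) = 1.12×10⁴ W m⁻².
Energy balance: absorbed = emitted ⇒ πR²·S(1−A) = 4πR²·σT_eq⁴, so T_eq⁴ = S(1−A)/(4σ).
T_eq = [1.12×10⁴ × 0.32 / (4 × 5.67×10⁻⁸)]^(1/4) = (1.59×10¹⁰)^(1/4) = 355 K.

T_eq ≈ 355 K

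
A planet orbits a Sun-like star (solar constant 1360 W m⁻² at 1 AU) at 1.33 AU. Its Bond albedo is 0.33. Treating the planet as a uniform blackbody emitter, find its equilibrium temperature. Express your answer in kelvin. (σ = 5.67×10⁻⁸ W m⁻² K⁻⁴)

Flux at 1.33 AU: S = 1360/1.33² = 769 W m⁻².
Energy balance: absorbed = emitted ⇒ πR²·S(1−A) = 4πR²·σT_eq⁴, so T_eq⁴ = S(1−A)/(4σ).
T_eq = [769 × 0.67 / (4 × 5.67×10⁻⁸)]^(1/4) = (2.27×10⁹)^(1/4) = 218 K.

T_eq ≈ 218 K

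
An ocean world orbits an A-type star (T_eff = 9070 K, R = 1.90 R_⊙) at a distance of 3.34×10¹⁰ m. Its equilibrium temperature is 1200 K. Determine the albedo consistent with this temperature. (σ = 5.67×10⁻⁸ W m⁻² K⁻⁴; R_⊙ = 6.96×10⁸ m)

A ≈ 0.22

R_⋆ = 1.90 × 6.96×10⁸ = 1.32×10⁹ m.
L = 4πR_⋆²σT_⋆⁴ = 4π(1.32×10⁹)² × 5.67×10⁻⁸ × (9070)⁴ = 8.43×10²⁷ W.
S = L/(4πd²) = 6.02×10⁵ W m⁻².
From T_eq⁴ = S(1−A)/(4σ): 1−A = 4σT_eq⁴/S.
1−A = 4 × 5.67×10⁻⁸ × (1200)⁴ / 6.02×10⁵ = 0.782.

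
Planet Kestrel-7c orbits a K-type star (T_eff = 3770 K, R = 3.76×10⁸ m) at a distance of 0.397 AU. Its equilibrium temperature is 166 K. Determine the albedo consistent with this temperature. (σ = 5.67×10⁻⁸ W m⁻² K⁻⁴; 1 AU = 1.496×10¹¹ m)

d = 0.397 AU = 5.94×10¹⁰ m.
L = 4πR_⋆²σT_⋆⁴ = 4π(3.76×10⁸)² × 5.67×10⁻⁸ × (3770)⁴ = 2.03×10²⁵ W.
S = L/(4πd²) = 459 W m⁻².
From T_eq⁴ = S(1−A)/(4σ): 1−A = 4σT_eq⁴/S.
1−A = 4 × 5.67×10⁻⁸ × (166)⁴ / 459 = 0.375.

A ≈ 0.62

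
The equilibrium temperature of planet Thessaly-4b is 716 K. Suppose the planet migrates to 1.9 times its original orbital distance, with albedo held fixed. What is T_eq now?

T_eq ≈ 519 K

T_eq ∝ L^(1/4) · d^(−1/2).
T′ = 716 / 1.9^(1/2) = 519 K.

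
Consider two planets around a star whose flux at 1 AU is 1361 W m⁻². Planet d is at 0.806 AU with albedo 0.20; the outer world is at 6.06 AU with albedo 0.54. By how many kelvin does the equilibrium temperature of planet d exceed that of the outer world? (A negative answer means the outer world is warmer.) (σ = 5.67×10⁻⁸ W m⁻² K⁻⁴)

ΔT ≈ 200.1 K

T_eq = [S₀(1−A)/(4σd²)]^(1/4), so T ∝ (1−A)^(1/4) / √d.
T₁ = [1361×0.80/(4×5.67×10⁻⁸×0.806²)]^(1/4) = 293.20 K.
T₂ = [1361×0.46/(4×5.67×10⁻⁸×6.06²)]^(1/4) = 93.11 K.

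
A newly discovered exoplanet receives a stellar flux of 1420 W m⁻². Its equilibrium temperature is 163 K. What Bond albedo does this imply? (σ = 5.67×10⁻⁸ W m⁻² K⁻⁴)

A ≈ 0.89

From T_eq⁴ = S(1−A)/(4σ): 1−A = 4σT_eq⁴/S.
1−A = 4 × 5.67×10⁻⁸ × (163)⁴ / 1420 = 0.113.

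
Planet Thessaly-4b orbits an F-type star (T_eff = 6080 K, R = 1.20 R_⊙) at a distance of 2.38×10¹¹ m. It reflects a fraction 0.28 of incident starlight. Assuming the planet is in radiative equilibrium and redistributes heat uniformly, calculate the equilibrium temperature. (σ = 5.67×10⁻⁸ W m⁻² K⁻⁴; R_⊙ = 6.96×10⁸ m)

R_⋆ = 1.20 × 6.96×10⁸ = 8.35×10⁸ m.
L = 4πR_⋆²σT_⋆⁴ = 4π(8.35×10⁸)² × 5.67×10⁻⁸ × (6080)⁴ = 6.79×10²⁶ W.
S = L/(4πd²) = 954 W m⁻².
Energy balance: absorbed = emitted ⇒ πR²·S(1−A) = 4πR²·σT_eq⁴, so T_eq⁴ = S(1−A)/(4σ).
T_eq = [954 × 0.72 / (4 × 5.67×10⁻⁸)]^(1/4) = (3.03×10⁹)^(1/4) = 235 K.

T_eq ≈ 235 K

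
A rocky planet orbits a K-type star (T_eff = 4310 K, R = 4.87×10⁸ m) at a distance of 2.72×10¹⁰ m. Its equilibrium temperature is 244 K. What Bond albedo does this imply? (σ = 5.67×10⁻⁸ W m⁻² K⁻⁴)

A ≈ 0.87

L = 4πR_⋆²σT_⋆⁴ = 4π(4.87×10⁸)² × 5.67×10⁻⁸ × (4310)⁴ = 5.83×10²⁵ W.
S = L/(4πd²) = 6270 W m⁻².
From T_eq⁴ = S(1−A)/(4σ): 1−A = 4σT_eq⁴/S.
1−A = 4 × 5.67×10⁻⁸ × (244)⁴ / 6270 = 0.128.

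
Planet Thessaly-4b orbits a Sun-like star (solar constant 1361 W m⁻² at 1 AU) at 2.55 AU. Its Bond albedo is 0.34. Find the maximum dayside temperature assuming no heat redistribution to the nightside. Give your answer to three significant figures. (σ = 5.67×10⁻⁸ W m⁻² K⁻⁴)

Flux at 2.55 AU: S = 1361/2.55² = 209 W m⁻².
With no redistribution each surface element balances locally: S(1−A) = σT⁴.
T = [209 × 0.66 / 5.67×10⁻⁸]^(1/4) = (2.44×10⁹)^(1/4) = 222 K.

T_ss ≈ 222 K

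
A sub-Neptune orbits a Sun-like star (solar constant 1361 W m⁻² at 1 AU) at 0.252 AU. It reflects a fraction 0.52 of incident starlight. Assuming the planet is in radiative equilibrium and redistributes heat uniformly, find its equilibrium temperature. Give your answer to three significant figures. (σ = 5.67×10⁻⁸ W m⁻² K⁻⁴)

Flux at 0.252 AU: S = 1361/0.252² = 2.14×10⁴ W m⁻².
Energy balance: absorbed = emitted ⇒ πR²·S(1−A) = 4πR²·σT_eq⁴, so T_eq⁴ = S(1−A)/(4σ).
T_eq = [2.14×10⁴ × 0.48 / (4 × 5.67×10⁻⁸)]^(1/4) = (4.54×10¹⁰)^(1/4) = 461 K.

T_eq ≈ 461 K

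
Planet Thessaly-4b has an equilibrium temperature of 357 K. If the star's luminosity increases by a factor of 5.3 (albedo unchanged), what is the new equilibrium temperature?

T_eq ∝ L^(1/4) · d^(−1/2).
T′ = 357 × 5.3^(1/4) = 542 K.

T_eq ≈ 542 K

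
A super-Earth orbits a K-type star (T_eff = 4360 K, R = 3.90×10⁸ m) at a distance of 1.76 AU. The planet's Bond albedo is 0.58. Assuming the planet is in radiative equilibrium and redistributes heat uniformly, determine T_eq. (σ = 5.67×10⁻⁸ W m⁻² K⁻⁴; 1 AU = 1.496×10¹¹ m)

T_eq ≈ 95.5 K

d = 1.76 AU = 2.63×10¹¹ m.
L = 4πR_⋆²σT_⋆⁴ = 4π(3.90×10⁸)² × 5.67×10⁻⁸ × (4360)⁴ = 3.92×10²⁵ W.
S = L/(4πd²) = 45.0 W m⁻².
Energy balance: absorbed = emitted ⇒ πR²·S(1−A) = 4πR²·σT_eq⁴, so T_eq⁴ = S(1−A)/(4σ).
T_eq = [45.0 × 0.42 / (4 × 5.67×10⁻⁸)]^(1/4) = (8.32×10⁷)^(1/4) = 95.5 K.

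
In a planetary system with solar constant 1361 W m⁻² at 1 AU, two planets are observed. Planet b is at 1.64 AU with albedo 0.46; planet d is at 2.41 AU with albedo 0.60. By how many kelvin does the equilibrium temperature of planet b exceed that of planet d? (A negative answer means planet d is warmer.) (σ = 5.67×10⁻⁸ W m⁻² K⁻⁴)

ΔT ≈ 43.7 K

T_eq = [S₀(1−A)/(4σd²)]^(1/4), so T ∝ (1−A)^(1/4) / √d.
T₁ = [1361×0.54/(4×5.67×10⁻⁸×1.64²)]^(1/4) = 186.31 K.
T₂ = [1361×0.40/(4×5.67×10⁻⁸×2.41²)]^(1/4) = 142.58 K.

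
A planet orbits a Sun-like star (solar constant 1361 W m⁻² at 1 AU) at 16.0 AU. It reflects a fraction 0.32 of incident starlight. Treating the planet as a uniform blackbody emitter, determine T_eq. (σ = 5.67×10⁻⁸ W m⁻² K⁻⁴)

T_eq ≈ 63.2 K

Flux at 16.0 AU: S = 1361/16.0² = 5.32 W m⁻².
Energy balance: absorbed = emitted ⇒ πR²·S(1−A) = 4πR²·σT_eq⁴, so T_eq⁴ = S(1−A)/(4σ).
T_eq = [5.32 × 0.68 / (4 × 5.67×10⁻⁸)]^(1/4) = (1.59×10⁷)^(1/4) = 63.2 K.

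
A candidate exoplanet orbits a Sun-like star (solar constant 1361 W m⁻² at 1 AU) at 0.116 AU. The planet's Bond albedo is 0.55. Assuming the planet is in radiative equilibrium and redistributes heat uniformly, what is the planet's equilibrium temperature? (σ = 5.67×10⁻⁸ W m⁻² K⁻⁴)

T_eq ≈ 669 K

Flux at 0.116 AU: S = 1361/0.116² = 1.01×10⁵ W m⁻².
Energy balance: absorbed = emitted ⇒ πR²·S(1−A) = 4πR²·σT_eq⁴, so T_eq⁴ = S(1−A)/(4σ).
T_eq = [1.01×10⁵ × 0.45 / (4 × 5.67×10⁻⁸)]^(1/4) = (2.01×10¹¹)^(1/4) = 669 K.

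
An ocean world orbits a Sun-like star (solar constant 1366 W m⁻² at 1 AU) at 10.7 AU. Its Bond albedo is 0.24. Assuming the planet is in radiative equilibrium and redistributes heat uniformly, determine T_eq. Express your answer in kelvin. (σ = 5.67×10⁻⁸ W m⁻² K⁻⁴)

T_eq ≈ 79.5 K

Flux at 10.7 AU: S = 1366/10.7² = 11.9 W m⁻².
Energy balance: absorbed = emitted ⇒ πR²·S(1−A) = 4πR²·σT_eq⁴, so T_eq⁴ = S(1−A)/(4σ).
T_eq = [11.9 × 0.76 / (4 × 5.67×10⁻⁸)]^(1/4) = (4.00×10⁷)^(1/4) = 79.5 K.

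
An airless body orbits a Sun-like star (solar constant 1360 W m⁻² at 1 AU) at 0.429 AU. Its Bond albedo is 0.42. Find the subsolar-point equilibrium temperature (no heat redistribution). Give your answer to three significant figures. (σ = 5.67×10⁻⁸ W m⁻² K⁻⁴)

T_ss ≈ 524 K

Flux at 0.429 AU: S = 1360/0.429² = 7390 W m⁻².
At the subsolar point the surface absorbs S(1−A) and emits σT⁴ per unit area — no factor of 4, since only the local patch is in balance.
T = [7390 × 0.58 / 5.67×10⁻⁸]^(1/4) = (7.56×10¹⁰)^(1/4) = 524 K.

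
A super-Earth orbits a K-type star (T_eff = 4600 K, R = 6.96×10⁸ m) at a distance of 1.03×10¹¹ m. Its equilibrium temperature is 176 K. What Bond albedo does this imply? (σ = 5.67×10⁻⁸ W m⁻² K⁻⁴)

L = 4πR_⋆²σT_⋆⁴ = 4π(6.96×10⁸)² × 5.67×10⁻⁸ × (4600)⁴ = 1.55×10²⁶ W.
S = L/(4πd²) = 1160 W m⁻².
From T_eq⁴ = S(1−A)/(4σ): 1−A = 4σT_eq⁴/S.
1−A = 4 × 5.67×10⁻⁸ × (176)⁴ / 1160 = 0.188.

A ≈ 0.81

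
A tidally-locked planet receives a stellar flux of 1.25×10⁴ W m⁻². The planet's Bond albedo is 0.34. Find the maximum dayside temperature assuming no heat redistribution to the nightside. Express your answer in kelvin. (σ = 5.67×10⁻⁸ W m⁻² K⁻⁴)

T_ss ≈ 618 K

With no redistribution each surface element balances locally: S(1−A) = σT⁴.
T = [1.25×10⁴ × 0.66 / 5.67×10⁻⁸]^(1/4) = (1.46×10¹¹)^(1/4) = 618 K.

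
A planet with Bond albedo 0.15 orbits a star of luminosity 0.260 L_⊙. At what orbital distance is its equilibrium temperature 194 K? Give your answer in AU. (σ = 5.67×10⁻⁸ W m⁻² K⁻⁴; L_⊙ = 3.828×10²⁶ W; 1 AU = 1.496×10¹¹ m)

L = 0.260 × 3.828×10²⁶ = 9.95×10²⁵ W.
From T_eq⁴ = L(1−A)/(16πσd²): d = √[L(1−A)/(16πσT_eq⁴)].
d = √[9.95×10²⁵ × 0.85 / (16π × 5.67×10⁻⁸ × (194)⁴)] = 1.45×10¹¹ m = 0.968 AU.

d ≈ 0.968 AU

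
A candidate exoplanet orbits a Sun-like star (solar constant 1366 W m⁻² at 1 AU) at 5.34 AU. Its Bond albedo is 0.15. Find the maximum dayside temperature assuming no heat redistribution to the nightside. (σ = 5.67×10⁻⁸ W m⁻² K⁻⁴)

Flux at 5.34 AU: S = 1366/5.34² = 47.9 W m⁻².
With no redistribution each surface element balances locally: S(1−A) = σT⁴.
T = [47.9 × 0.85 / 5.67×10⁻⁸]^(1/4) = (7.18×10⁸)^(1/4) = 164 K.

T_ss ≈ 164 K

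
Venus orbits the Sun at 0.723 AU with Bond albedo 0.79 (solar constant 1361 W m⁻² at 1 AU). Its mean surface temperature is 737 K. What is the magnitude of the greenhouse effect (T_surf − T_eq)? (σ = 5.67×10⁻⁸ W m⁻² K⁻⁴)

ΔT ≈ 515.4 K

S = 1361/0.723² = 2604 W m⁻².
T_eq = [S(1−A)/(4σ)]^(1/4) = [2604×0.21/(4×5.67×10⁻⁸)]^(1/4) = 221.6 K.
ΔT = T_surf − T_eq = 737 − 221.6.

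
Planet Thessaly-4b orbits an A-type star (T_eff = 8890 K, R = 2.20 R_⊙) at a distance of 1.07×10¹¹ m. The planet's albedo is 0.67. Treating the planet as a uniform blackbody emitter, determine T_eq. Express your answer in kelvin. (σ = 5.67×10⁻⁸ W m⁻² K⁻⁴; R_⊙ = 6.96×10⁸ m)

T_eq ≈ 570 K

R_⋆ = 2.20 × 6.96×10⁸ = 1.53×10⁹ m.
L = 4πR_⋆²σT_⋆⁴ = 4π(1.53×10⁹)² × 5.67×10⁻⁸ × (8890)⁴ = 1.04×10²⁸ W.
S = L/(4πd²) = 7.25×10⁴ W m⁻².
Energy balance: absorbed = emitted ⇒ πR²·S(1−A) = 4πR²·σT_eq⁴, so T_eq⁴ = S(1−A)/(4σ).
T_eq = [7.25×10⁴ × 0.33 / (4 × 5.67×10⁻⁸)]^(1/4) = (1.06×10¹¹)^(1/4) = 570 K.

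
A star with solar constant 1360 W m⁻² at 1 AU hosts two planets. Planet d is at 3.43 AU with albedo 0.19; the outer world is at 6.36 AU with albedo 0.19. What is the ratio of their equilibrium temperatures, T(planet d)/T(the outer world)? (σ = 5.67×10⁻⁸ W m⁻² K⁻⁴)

T_eq = [S₀(1−A)/(4σd²)]^(1/4), so T ∝ (1−A)^(1/4) / √d.
T₁ = [1360×0.81/(4×5.67×10⁻⁸×3.43²)]^(1/4) = 142.54 K.
T₂ = [1360×0.81/(4×5.67×10⁻⁸×6.36²)]^(1/4) = 104.68 K.

T₁/T₂ ≈ 1.362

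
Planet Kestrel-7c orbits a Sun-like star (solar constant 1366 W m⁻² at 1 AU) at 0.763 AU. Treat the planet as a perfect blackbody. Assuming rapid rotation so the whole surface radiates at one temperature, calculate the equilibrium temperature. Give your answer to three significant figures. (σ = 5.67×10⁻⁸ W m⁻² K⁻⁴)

T_eq ≈ 319 K

Flux at 0.763 AU: S = 1366/0.763² = 2350 W m⁻².
Energy balance: absorbed = emitted ⇒ πR²·S(1−A) = 4πR²·σT_eq⁴, so T_eq⁴ = S(1−A)/(4σ).
T_eq = [2350 × 1.00 / (4 × 5.67×10⁻⁸)]^(1/4) = (1.03×10¹⁰)^(1/4) = 319 K.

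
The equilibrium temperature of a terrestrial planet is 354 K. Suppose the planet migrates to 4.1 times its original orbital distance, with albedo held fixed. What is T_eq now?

T_eq ∝ L^(1/4) · d^(−1/2).
T′ = 354 / 4.1^(1/2) = 175 K.

T_eq ≈ 175 K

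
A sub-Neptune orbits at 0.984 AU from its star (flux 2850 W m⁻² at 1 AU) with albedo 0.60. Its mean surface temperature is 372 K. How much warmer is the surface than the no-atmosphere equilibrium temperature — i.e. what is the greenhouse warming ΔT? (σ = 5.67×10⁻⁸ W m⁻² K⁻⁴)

ΔT ≈ 103.6 K

S = 2850/0.984² = 2943 W m⁻².
T_eq = [S(1−A)/(4σ)]^(1/4) = [2943×0.40/(4×5.67×10⁻⁸)]^(1/4) = 268.4 K.
ΔT = T_surf − T_eq = 372 − 268.4.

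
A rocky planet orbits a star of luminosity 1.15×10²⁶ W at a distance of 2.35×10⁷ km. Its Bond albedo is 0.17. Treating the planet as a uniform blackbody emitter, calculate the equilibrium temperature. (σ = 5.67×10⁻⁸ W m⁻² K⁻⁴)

T_eq ≈ 496 K

d = 2.35×10⁷ km = 2.35×10¹⁰ m.
Flux: S = L/(4πd²) = 1.15×10²⁶/(4π×(2.35×10¹⁰)²) = 1.66×10⁴ W m⁻².
Energy balance: absorbed = emitted ⇒ πR²·S(1−A) = 4πR²·σT_eq⁴, so T_eq⁴ = S(1−A)/(4σ).
T_eq = [1.66×10⁴ × 0.83 / (4 × 5.67×10⁻⁸)]^(1/4) = (6.06×10¹⁰)^(1/4) = 496 K.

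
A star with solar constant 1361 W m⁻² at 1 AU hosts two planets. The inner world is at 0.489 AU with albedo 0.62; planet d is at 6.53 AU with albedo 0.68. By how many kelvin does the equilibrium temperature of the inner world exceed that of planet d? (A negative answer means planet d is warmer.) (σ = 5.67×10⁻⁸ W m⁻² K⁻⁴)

T_eq = [S₀(1−A)/(4σd²)]^(1/4), so T ∝ (1−A)^(1/4) / √d.
T₁ = [1361×0.38/(4×5.67×10⁻⁸×0.489²)]^(1/4) = 312.50 K.
T₂ = [1361×0.32/(4×5.67×10⁻⁸×6.53²)]^(1/4) = 81.92 K.

ΔT ≈ 230.6 K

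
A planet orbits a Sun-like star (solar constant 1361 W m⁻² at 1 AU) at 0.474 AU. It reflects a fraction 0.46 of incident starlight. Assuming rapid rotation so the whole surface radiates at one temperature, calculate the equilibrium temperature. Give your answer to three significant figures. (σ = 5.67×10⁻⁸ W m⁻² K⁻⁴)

Flux at 0.474 AU: S = 1361/0.474² = 6060 W m⁻².
Energy balance: absorbed = emitted ⇒ πR²·S(1−A) = 4πR²·σT_eq⁴, so T_eq⁴ = S(1−A)/(4σ).
T_eq = [6060 × 0.54 / (4 × 5.67×10⁻⁸)]^(1/4) = (1.44×10¹⁰)^(1/4) = 347 K.

T_eq ≈ 347 K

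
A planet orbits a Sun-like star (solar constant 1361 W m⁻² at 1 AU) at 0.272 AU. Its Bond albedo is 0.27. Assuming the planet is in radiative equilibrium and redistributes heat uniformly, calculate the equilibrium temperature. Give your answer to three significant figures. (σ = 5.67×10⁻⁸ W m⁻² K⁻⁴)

T_eq ≈ 493 K

Flux at 0.272 AU: S = 1361/0.272² = 1.84×10⁴ W m⁻².
Energy balance: absorbed = emitted ⇒ πR²·S(1−A) = 4πR²·σT_eq⁴, so T_eq⁴ = S(1−A)/(4σ).
T_eq = [1.84×10⁴ × 0.73 / (4 × 5.67×10⁻⁸)]^(1/4) = (5.92×10¹⁰)^(1/4) = 493 K.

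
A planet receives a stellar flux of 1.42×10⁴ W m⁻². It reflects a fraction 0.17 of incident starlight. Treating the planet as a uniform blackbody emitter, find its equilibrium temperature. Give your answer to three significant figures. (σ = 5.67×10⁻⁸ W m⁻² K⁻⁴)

Energy balance: absorbed = emitted ⇒ πR²·S(1−A) = 4πR²·σT_eq⁴, so T_eq⁴ = S(1−A)/(4σ).
T_eq = [1.42×10⁴ × 0.83 / (4 × 5.67×10⁻⁸)]^(1/4) = (5.20×10¹⁰)^(1/4) = 477 K.

T_eq ≈ 477 K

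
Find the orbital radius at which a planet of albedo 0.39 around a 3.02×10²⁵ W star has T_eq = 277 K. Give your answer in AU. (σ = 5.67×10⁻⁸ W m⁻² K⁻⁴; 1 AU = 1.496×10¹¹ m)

From T_eq⁴ = L(1−A)/(16πσd²): d = √[L(1−A)/(16πσT_eq⁴)].
d = √[3.02×10²⁵ × 0.61 / (16π × 5.67×10⁻⁸ × (277)⁴)] = 3.31×10¹⁰ m = 0.221 AU.

d ≈ 0.221 AU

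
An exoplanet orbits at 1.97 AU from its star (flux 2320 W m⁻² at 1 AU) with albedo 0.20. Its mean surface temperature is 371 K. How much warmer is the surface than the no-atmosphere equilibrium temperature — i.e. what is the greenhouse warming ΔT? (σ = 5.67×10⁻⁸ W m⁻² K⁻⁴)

ΔT ≈ 156.7 K

S = 2320/1.97² = 597.8 W m⁻².
T_eq = [S(1−A)/(4σ)]^(1/4) = [597.8×0.80/(4×5.67×10⁻⁸)]^(1/4) = 214.3 K.
ΔT = T_surf − T_eq = 371 − 214.3.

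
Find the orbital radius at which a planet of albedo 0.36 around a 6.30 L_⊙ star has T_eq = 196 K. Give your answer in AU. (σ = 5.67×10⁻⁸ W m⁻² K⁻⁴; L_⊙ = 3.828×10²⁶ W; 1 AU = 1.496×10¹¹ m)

L = 6.30 × 3.828×10²⁶ = 2.41×10²⁷ W.
From T_eq⁴ = L(1−A)/(16πσd²): d = √[L(1−A)/(16πσT_eq⁴)].
d = √[2.41×10²⁷ × 0.64 / (16π × 5.67×10⁻⁸ × (196)⁴)] = 6.06×10¹¹ m = 4.05 AU.

d ≈ 4.05 AU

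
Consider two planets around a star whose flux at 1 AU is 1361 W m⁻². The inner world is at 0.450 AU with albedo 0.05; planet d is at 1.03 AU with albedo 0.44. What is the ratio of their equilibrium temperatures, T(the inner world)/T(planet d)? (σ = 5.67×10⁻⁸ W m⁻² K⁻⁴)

T₁/T₂ ≈ 1.727

T_eq = [S₀(1−A)/(4σd²)]^(1/4), so T ∝ (1−A)^(1/4) / √d.
T₁ = [1361×0.95/(4×5.67×10⁻⁸×0.450²)]^(1/4) = 409.62 K.
T₂ = [1361×0.56/(4×5.67×10⁻⁸×1.03²)]^(1/4) = 237.24 K.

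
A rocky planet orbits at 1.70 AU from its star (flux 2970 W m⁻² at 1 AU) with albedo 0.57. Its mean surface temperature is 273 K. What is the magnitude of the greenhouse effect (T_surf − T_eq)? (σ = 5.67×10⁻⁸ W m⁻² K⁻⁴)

ΔT ≈ 62.9 K

S = 2970/1.70² = 1028 W m⁻².
T_eq = [S(1−A)/(4σ)]^(1/4) = [1028×0.43/(4×5.67×10⁻⁸)]^(1/4) = 210.1 K.
ΔT = T_surf − T_eq = 273 − 210.1.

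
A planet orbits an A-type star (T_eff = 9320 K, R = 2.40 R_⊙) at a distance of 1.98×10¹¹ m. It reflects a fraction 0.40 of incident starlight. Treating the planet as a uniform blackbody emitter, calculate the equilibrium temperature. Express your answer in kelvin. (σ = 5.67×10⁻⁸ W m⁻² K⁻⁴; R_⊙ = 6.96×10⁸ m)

R_⋆ = 2.40 × 6.96×10⁸ = 1.67×10⁹ m.
L = 4πR_⋆²σT_⋆⁴ = 4π(1.67×10⁹)² × 5.67×10⁻⁸ × (9320)⁴ = 1.50×10²⁸ W.
S = L/(4πd²) = 3.04×10⁴ W m⁻².
Energy balance: absorbed = emitted ⇒ πR²·S(1−A) = 4πR²·σT_eq⁴, so T_eq⁴ = S(1−A)/(4σ).
T_eq = [3.04×10⁴ × 0.60 / (4 × 5.67×10⁻⁸)]^(1/4) = (8.05×10¹⁰)^(1/4) = 533 K.

T_eq ≈ 533 K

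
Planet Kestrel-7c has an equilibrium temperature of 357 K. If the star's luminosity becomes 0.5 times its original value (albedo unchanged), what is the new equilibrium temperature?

T_eq ∝ L^(1/4) · d^(−1/2).
T′ = 357 × 0.5^(1/4) = 300 K.

T_eq ≈ 300 K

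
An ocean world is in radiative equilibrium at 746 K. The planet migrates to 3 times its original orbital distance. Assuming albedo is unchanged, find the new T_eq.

T_eq ∝ L^(1/4) · d^(−1/2).
T′ = 746 / 3^(1/2) = 431 K.

T_eq ≈ 431 K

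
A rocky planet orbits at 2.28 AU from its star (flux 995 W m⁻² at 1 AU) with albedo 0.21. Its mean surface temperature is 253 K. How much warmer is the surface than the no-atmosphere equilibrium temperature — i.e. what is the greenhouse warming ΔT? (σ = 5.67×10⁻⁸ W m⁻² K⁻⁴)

S = 995/2.28² = 191.4 W m⁻².
T_eq = [S(1−A)/(4σ)]^(1/4) = [191.4×0.79/(4×5.67×10⁻⁸)]^(1/4) = 160.7 K.
ΔT = T_surf − T_eq = 253 − 160.7.

ΔT ≈ 92.3 K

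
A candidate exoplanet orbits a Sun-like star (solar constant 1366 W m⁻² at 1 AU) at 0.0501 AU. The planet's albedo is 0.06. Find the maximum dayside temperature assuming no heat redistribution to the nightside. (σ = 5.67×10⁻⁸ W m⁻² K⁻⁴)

T_ss ≈ 1730 K

Flux at 0.0501 AU: S = 1366/0.0501² = 5.44×10⁵ W m⁻².
With no redistribution each surface element balances locally: S(1−A) = σT⁴.
T = [5.44×10⁵ × 0.94 / 5.67×10⁻⁸]^(1/4) = (9.02×10¹²)^(1/4) = 1730 K.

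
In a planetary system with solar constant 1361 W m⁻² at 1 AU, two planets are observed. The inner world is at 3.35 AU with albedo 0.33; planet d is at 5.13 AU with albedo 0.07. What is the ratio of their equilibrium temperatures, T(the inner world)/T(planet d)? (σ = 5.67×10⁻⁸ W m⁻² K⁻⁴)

T_eq = [S₀(1−A)/(4σd²)]^(1/4), so T ∝ (1−A)^(1/4) / √d.
T₁ = [1361×0.67/(4×5.67×10⁻⁸×3.35²)]^(1/4) = 137.58 K.
T₂ = [1361×0.93/(4×5.67×10⁻⁸×5.13²)]^(1/4) = 120.67 K.

T₁/T₂ ≈ 1.140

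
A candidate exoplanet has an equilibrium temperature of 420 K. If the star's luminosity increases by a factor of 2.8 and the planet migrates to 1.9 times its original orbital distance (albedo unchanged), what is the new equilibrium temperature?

T_eq ∝ L^(1/4) · d^(−1/2).
T′ = 420 × 2.8^(1/4) / 1.9^(1/2) = 394 K.

T_eq ≈ 394 K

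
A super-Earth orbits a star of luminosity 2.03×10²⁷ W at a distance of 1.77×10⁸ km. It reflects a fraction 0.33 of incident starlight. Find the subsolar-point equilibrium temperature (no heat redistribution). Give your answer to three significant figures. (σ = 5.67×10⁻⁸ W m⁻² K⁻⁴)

d = 1.77×10⁸ km = 1.77×10¹¹ m.
Flux: S = L/(4πd²) = 2.03×10²⁷/(4π×(1.77×10¹¹)²) = 5160 W m⁻².
At the subsolar point the surface absorbs S(1−A) and emits σT⁴ per unit area — no factor of 4, since only the local patch is in balance.
T = [5160 × 0.67 / 5.67×10⁻⁸]^(1/4) = (6.09×10¹⁰)^(1/4) = 497 K.

T_ss ≈ 497 K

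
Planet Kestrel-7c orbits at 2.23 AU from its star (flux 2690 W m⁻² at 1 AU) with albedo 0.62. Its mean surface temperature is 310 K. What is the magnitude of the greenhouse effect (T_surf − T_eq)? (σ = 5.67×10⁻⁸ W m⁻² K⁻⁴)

ΔT ≈ 136.5 K

S = 2690/2.23² = 540.9 W m⁻².
T_eq = [S(1−A)/(4σ)]^(1/4) = [540.9×0.38/(4×5.67×10⁻⁸)]^(1/4) = 173.5 K.
ΔT = T_surf − T_eq = 310 − 173.5.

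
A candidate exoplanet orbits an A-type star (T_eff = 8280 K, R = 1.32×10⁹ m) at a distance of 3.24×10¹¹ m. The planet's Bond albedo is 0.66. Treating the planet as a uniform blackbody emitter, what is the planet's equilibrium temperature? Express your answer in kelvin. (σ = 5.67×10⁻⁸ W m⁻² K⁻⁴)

L = 4πR_⋆²σT_⋆⁴ = 4π(1.32×10⁹)² × 5.67×10⁻⁸ × (8280)⁴ = 5.84×10²⁷ W.
S = L/(4πd²) = 4420 W m⁻².
Energy balance: absorbed = emitted ⇒ πR²·S(1−A) = 4πR²·σT_eq⁴, so T_eq⁴ = S(1−A)/(4σ).
T_eq = [4420 × 0.34 / (4 × 5.67×10⁻⁸)]^(1/4) = (6.63×10⁹)^(1/4) = 285 K.

T_eq ≈ 285 K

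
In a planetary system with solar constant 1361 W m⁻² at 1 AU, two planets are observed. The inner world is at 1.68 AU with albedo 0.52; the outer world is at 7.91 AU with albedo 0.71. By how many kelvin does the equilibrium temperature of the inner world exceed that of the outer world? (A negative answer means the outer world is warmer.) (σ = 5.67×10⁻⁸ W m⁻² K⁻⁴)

ΔT ≈ 106.1 K

T_eq = [S₀(1−A)/(4σd²)]^(1/4), so T ∝ (1−A)^(1/4) / √d.
T₁ = [1361×0.48/(4×5.67×10⁻⁸×1.68²)]^(1/4) = 178.73 K.
T₂ = [1361×0.29/(4×5.67×10⁻⁸×7.91²)]^(1/4) = 72.62 K.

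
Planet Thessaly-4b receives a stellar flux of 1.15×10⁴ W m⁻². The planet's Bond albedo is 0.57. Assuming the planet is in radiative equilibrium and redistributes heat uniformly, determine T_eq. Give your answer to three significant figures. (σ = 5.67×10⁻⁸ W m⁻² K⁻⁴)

Energy balance: absorbed = emitted ⇒ πR²·S(1−A) = 4πR²·σT_eq⁴, so T_eq⁴ = S(1−A)/(4σ).
T_eq = [1.15×10⁴ × 0.43 / (4 × 5.67×10⁻⁸)]^(1/4) = (2.18×10¹⁰)^(1/4) = 384 K.

T_eq ≈ 384 K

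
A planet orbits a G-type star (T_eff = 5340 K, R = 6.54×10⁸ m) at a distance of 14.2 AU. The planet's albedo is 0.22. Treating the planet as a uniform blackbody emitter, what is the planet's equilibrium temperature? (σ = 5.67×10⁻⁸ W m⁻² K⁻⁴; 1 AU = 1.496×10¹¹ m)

T_eq ≈ 62.3 K

d = 14.2 AU = 2.12×10¹² m.
L = 4πR_⋆²σT_⋆⁴ = 4π(6.54×10⁸)² × 5.67×10⁻⁸ × (5340)⁴ = 2.48×10²⁶ W.
S = L/(4πd²) = 4.37 W m⁻².
Energy balance: absorbed = emitted ⇒ πR²·S(1−A) = 4πR²·σT_eq⁴, so T_eq⁴ = S(1−A)/(4σ).
T_eq = [4.37 × 0.78 / (4 × 5.67×10⁻⁸)]^(1/4) = (1.50×10⁷)^(1/4) = 62.3 K.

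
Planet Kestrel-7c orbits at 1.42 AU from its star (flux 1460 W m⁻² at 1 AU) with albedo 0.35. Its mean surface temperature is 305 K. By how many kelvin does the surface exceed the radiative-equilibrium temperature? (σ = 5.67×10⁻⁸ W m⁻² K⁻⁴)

S = 1460/1.42² = 724.1 W m⁻².
T_eq = [S(1−A)/(4σ)]^(1/4) = [724.1×0.65/(4×5.67×10⁻⁸)]^(1/4) = 213.4 K.
ΔT = T_surf − T_eq = 305 − 213.4.

ΔT ≈ 91.6 K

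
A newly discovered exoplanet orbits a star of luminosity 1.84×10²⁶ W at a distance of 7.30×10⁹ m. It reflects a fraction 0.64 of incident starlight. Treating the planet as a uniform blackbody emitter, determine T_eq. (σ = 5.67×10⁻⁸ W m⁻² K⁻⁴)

T_eq ≈ 813 K

Flux: S = L/(4πd²) = 1.84×10²⁶/(4π×(7.30×10⁹)²) = 2.75×10⁵ W m⁻².
Energy balance: absorbed = emitted ⇒ πR²·S(1−A) = 4πR²·σT_eq⁴, so T_eq⁴ = S(1−A)/(4σ).
T_eq = [2.75×10⁵ × 0.36 / (4 × 5.67×10⁻⁸)]^(1/4) = (4.36×10¹¹)^(1/4) = 813 K.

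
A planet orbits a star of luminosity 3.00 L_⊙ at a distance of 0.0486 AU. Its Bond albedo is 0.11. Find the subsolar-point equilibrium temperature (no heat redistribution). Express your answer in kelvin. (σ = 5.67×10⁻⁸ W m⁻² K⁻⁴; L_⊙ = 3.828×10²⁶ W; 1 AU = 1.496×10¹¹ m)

d = 0.0486 AU = 7.27×10⁹ m.
L = 3.00 × 3.828×10²⁶ = 1.15×10²⁷ W.
Flux: S = L/(4πd²) = 1.15×10²⁷/(4π×(7.27×10⁹)²) = 1.73×10⁶ W m⁻².
At the subsolar point the surface absorbs S(1−A) and emits σT⁴ per unit area — no factor of 4, since only the local patch is in balance.
T = [1.73×10⁶ × 0.89 / 5.67×10⁻⁸]^(1/4) = (2.71×10¹³)^(1/4) = 2280 K.

T_ss ≈ 2280 K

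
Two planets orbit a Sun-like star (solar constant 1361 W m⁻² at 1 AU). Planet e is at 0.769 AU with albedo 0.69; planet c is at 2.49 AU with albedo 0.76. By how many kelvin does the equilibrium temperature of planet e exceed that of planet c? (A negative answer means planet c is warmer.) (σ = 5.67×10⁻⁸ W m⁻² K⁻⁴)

T_eq = [S₀(1−A)/(4σd²)]^(1/4), so T ∝ (1−A)^(1/4) / √d.
T₁ = [1361×0.31/(4×5.67×10⁻⁸×0.769²)]^(1/4) = 236.83 K.
T₂ = [1361×0.24/(4×5.67×10⁻⁸×2.49²)]^(1/4) = 123.45 K.

ΔT ≈ 113.4 K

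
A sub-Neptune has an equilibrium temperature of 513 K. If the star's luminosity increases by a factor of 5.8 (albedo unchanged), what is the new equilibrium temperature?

T_eq ≈ 796 K

T_eq ∝ L^(1/4) · d^(−1/2).
T′ = 513 × 5.8^(1/4) = 796 K.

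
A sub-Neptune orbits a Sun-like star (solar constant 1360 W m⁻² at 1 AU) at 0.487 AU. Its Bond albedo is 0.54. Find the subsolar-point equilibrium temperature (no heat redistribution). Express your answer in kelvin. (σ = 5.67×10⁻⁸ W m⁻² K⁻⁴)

Flux at 0.487 AU: S = 1360/0.487² = 5730 W m⁻².
At the subsolar point the surface absorbs S(1−A) and emits σT⁴ per unit area — no factor of 4, since only the local patch is in balance.
T = [5730 × 0.46 / 5.67×10⁻⁸]^(1/4) = (4.65×10¹⁰)^(1/4) = 464 K.

T_ss ≈ 464 K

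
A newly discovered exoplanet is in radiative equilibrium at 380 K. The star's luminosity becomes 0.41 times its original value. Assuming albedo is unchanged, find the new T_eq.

T_eq ∝ L^(1/4) · d^(−1/2).
T′ = 380 × 0.41^(1/4) = 304 K.

T_eq ≈ 304 K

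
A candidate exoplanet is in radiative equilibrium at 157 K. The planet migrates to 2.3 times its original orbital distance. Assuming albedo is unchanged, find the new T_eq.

T_eq ∝ L^(1/4) · d^(−1/2).
T′ = 157 / 2.3^(1/2) = 104 K.

T_eq ≈ 104 K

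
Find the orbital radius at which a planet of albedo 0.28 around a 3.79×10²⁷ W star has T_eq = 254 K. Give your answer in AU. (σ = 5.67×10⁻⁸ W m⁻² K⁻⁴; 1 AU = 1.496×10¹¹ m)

From T_eq⁴ = L(1−A)/(16πσd²): d = √[L(1−A)/(16πσT_eq⁴)].
d = √[3.79×10²⁷ × 0.72 / (16π × 5.67×10⁻⁸ × (254)⁴)] = 4.80×10¹¹ m = 3.21 AU.

d ≈ 3.21 AU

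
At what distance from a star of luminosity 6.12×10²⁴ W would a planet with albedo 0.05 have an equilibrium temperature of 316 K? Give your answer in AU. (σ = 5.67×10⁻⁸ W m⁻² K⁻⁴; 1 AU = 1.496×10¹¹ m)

d ≈ 0.0956 AU

From T_eq⁴ = L(1−A)/(16πσd²): d = √[L(1−A)/(16πσT_eq⁴)].
d = √[6.12×10²⁴ × 0.95 / (16π × 5.67×10⁻⁸ × (316)⁴)] = 1.43×10¹⁰ m = 0.0956 AU.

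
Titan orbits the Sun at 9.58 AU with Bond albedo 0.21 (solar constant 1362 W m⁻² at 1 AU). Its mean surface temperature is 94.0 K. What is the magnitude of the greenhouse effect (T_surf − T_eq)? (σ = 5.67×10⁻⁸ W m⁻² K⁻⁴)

ΔT ≈ 9.2 K

S = 1362/9.58² = 14.84 W m⁻².
T_eq = [S(1−A)/(4σ)]^(1/4) = [14.84×0.79/(4×5.67×10⁻⁸)]^(1/4) = 84.8 K.
ΔT = T_surf − T_eq = 94 − 84.8.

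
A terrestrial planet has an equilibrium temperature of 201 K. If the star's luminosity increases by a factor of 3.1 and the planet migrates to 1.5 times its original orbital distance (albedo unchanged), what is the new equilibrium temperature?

T_eq ≈ 218 K

T_eq ∝ L^(1/4) · d^(−1/2).
T′ = 201 × 3.1^(1/4) / 1.5^(1/2) = 218 K.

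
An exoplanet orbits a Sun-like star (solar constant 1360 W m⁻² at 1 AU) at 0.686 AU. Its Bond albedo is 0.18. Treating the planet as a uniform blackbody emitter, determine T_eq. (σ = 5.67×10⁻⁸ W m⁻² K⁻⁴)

Flux at 0.686 AU: S = 1360/0.686² = 2890 W m⁻².
Energy balance: absorbed = emitted ⇒ πR²·S(1−A) = 4πR²·σT_eq⁴, so T_eq⁴ = S(1−A)/(4σ).
T_eq = [2890 × 0.82 / (4 × 5.67×10⁻⁸)]^(1/4) = (1.04×10¹⁰)^(1/4) = 320 K.

T_eq ≈ 320 K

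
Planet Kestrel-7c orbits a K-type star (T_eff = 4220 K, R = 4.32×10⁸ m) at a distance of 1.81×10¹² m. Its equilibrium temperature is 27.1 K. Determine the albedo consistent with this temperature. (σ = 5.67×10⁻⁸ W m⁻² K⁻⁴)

A ≈ 0.88

L = 4πR_⋆²σT_⋆⁴ = 4π(4.32×10⁸)² × 5.67×10⁻⁸ × (4220)⁴ = 4.22×10²⁵ W.
S = L/(4πd²) = 1.02 W m⁻².
From T_eq⁴ = S(1−A)/(4σ): 1−A = 4σT_eq⁴/S.
1−A = 4 × 5.67×10⁻⁸ × (27.1)⁴ / 1.02 = 0.119.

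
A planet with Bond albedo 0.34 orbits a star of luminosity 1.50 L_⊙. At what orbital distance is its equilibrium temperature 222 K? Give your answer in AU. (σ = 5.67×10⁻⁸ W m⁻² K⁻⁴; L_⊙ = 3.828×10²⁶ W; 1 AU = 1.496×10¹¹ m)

d ≈ 1.56 AU

L = 1.50 × 3.828×10²⁶ = 5.74×10²⁶ W.
From T_eq⁴ = L(1−A)/(16πσd²): d = √[L(1−A)/(16πσT_eq⁴)].
d = √[5.74×10²⁶ × 0.66 / (16π × 5.67×10⁻⁸ × (222)⁴)] = 2.34×10¹¹ m = 1.56 AU.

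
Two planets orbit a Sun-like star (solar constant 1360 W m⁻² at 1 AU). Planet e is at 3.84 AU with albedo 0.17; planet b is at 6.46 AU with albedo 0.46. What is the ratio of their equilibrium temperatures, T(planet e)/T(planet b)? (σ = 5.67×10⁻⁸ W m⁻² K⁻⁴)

T₁/T₂ ≈ 1.444

T_eq = [S₀(1−A)/(4σd²)]^(1/4), so T ∝ (1−A)^(1/4) / √d.
T₁ = [1360×0.83/(4×5.67×10⁻⁸×3.84²)]^(1/4) = 135.54 K.
T₂ = [1360×0.54/(4×5.67×10⁻⁸×6.46²)]^(1/4) = 93.85 K.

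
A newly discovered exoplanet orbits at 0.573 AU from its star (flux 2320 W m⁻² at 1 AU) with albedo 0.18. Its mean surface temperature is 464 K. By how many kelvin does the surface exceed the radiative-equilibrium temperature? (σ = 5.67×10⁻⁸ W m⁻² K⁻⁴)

ΔT ≈ 64.2 K

S = 2320/0.573² = 7066 W m⁻².
T_eq = [S(1−A)/(4σ)]^(1/4) = [7066×0.82/(4×5.67×10⁻⁸)]^(1/4) = 399.8 K.
ΔT = T_surf − T_eq = 464 − 399.8.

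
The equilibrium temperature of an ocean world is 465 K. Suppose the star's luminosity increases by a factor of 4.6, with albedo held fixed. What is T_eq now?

T_eq ≈ 681 K

T_eq ∝ L^(1/4) · d^(−1/2).
T′ = 465 × 4.6^(1/4) = 681 K.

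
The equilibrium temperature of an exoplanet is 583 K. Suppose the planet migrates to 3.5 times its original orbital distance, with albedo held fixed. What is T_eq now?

T_eq ∝ L^(1/4) · d^(−1/2).
T′ = 583 / 3.5^(1/2) = 312 K.

T_eq ≈ 312 K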